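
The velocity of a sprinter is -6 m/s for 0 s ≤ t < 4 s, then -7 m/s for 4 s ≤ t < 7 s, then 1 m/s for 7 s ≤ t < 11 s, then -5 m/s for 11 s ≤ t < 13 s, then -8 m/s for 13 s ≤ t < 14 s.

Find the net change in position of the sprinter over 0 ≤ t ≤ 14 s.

Net displacement equals the area under the velocity-time graph (areas below the axis count negative).
0–4 s: -6 × 4 = -24 m
4–7 s: -7 × 3 = -21 m
7–11 s: 1 × 4 = 4 m
11–13 s: -5 × 2 = -10 m
13–14 s: -8 × 1 = -8 m
Net displacement = -59 m

-59 m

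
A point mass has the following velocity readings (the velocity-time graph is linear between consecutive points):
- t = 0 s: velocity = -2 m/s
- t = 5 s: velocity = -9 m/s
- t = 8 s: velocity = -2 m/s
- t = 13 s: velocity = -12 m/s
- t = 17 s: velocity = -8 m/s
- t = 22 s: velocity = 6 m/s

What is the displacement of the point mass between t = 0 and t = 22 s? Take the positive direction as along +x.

-124 m

Net displacement equals the area under the velocity-time graph (areas below the axis count negative).
0–5 s: ½(-2 + -9)(5) = -27.5 m
5–8 s: ½(-9 + -2)(3) = -16.5 m
8–13 s: ½(-2 + -12)(5) = -35 m
13–17 s: ½(-12 + -8)(4) = -40 m
17–22 s: ½(-8 + 6)(5) = -5 m
Net displacement = -124 m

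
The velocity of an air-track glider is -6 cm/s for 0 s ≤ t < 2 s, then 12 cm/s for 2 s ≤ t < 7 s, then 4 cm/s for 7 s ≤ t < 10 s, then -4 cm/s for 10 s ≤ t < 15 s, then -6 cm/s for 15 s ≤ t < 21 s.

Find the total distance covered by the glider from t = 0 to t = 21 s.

140 cm

Distance (not displacement) is the total path length: add the absolute areas under v-t.
0–2 s: |-6| × 2 = 12 cm
2–7 s: |12| × 5 = 60 cm
7–10 s: |4| × 3 = 12 cm
10–15 s: |-4| × 5 = 20 cm
15–21 s: |-6| × 6 = 36 cm
Total distance = 140 cm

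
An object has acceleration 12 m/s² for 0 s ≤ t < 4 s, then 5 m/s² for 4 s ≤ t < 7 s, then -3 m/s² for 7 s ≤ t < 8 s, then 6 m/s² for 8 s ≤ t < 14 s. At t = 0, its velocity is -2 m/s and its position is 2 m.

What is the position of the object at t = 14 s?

766 m

On each constant-a segment, Δv = aΔt and Δx = v₀Δt + ½aΔt²; chain segment to segment.
0–4 s: v starts -2 m/s; Δx = -2·4 + ½·12·4² = 88 m; v ends 46 m/s.
4–7 s: v starts 46 m/s; Δx = 46·3 + ½·5·3² = 160.5 m; v ends 61 m/s.
7–8 s: v starts 61 m/s; Δx = 61·1 + ½·-3·1² = 59.5 m; v ends 58 m/s.
8–14 s: v starts 58 m/s; Δx = 58·6 + ½·6·6² = 456 m; v ends 94 m/s.
x(14) = 2 + Σ Δx = 766 m.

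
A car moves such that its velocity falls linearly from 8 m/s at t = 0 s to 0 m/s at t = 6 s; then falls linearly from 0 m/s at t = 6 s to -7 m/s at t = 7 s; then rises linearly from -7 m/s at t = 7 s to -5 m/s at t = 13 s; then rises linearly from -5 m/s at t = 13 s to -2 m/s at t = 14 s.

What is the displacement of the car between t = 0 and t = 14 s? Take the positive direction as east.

Net displacement equals the area under the velocity-time graph (areas below the axis count negative).
0–6 s: ½(8 + 0)(6) = 24 m
6–7 s: ½(0 + -7)(1) = -3.5 m
7–13 s: ½(-7 + -5)(6) = -36 m
13–14 s: ½(-5 + -2)(1) = -3.5 m
Net displacement = -19 m

-19 m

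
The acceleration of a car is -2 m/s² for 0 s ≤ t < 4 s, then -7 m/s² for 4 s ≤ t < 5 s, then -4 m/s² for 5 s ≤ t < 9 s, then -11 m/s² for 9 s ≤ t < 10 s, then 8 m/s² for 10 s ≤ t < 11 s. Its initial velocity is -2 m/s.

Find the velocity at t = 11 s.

-36 m/s

Δv equals the area under the a-t graph; then v = v₀ + Δv.
0–4 s: -2 × 4 = -8 m/s
4–5 s: -7 × 1 = -7 m/s
5–9 s: -4 × 4 = -16 m/s
9–10 s: -11 × 1 = -11 m/s
10–11 s: 8 × 1 = 8 m/s
Δv = -34 m/s, so v(11) = -2 + (-34) = -36 m/s.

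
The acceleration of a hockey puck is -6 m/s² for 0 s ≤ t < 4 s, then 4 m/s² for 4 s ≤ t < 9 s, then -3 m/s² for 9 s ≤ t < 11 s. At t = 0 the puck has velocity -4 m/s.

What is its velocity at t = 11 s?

-14 m/s

Δv equals the area under the a-t graph; then v = v₀ + Δv.
0–4 s: -6 × 4 = -24 m/s
4–9 s: 4 × 5 = 20 m/s
9–11 s: -3 × 2 = -6 m/s
Δv = -10 m/s, so v(11) = -4 + (-10) = -14 m/s.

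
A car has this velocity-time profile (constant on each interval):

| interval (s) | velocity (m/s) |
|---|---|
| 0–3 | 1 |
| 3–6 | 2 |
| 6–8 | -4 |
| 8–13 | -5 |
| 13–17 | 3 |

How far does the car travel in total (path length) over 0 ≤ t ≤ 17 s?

Distance (not displacement) is the total path length: add the absolute areas under v-t.
0–3 s: |1| × 3 = 3 m
3–6 s: |2| × 3 = 6 m
6–8 s: |-4| × 2 = 8 m
8–13 s: |-5| × 5 = 25 m
13–17 s: |3| × 4 = 12 m
Total distance = 54 m

54 m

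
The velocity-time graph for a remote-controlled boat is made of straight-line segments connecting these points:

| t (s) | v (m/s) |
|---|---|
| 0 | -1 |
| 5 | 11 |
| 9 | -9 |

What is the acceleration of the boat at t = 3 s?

2.4 m/s²

Acceleration is the slope of the v-t graph on 0–5 s: (11 − -1)/(5 − 0) = 2.4 m/s².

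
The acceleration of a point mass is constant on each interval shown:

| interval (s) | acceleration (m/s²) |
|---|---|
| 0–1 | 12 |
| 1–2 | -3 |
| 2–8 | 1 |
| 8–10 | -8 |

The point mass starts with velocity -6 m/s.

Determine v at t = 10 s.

-7 m/s

Δv equals the area under the a-t graph; then v = v₀ + Δv.
0–1 s: 12 × 1 = 12 m/s
1–2 s: -3 × 1 = -3 m/s
2–8 s: 1 × 6 = 6 m/s
8–10 s: -8 × 2 = -16 m/s
Δv = -1 m/s, so v(10) = -6 + (-1) = -7 m/s.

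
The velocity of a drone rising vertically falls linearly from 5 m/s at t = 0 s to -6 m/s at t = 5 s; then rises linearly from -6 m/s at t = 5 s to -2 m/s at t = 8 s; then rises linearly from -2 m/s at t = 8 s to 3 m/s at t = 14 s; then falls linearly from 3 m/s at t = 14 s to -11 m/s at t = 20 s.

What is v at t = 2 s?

On 0–5 s the graph is linear from 5 to -6 m/s: v(2) = 5 + (-6 − 5)·(2 − 0)/(5 − 0) = 0.6 m/s.

0.6 m/s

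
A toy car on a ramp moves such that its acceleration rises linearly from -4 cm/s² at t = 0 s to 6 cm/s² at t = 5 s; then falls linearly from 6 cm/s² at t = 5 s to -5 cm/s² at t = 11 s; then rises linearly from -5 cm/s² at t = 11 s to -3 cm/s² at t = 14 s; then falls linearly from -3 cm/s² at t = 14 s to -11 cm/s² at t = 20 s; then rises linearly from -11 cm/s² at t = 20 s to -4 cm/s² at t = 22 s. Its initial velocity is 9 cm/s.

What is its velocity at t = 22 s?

Δv equals the area under the a-t graph; then v = v₀ + Δv.
0–5 s: ½(-4 + 6)(5) = 5 cm/s
5–11 s: ½(6 + -5)(6) = 3 cm/s
11–14 s: ½(-5 + -3)(3) = -12 cm/s
14–20 s: ½(-3 + -11)(6) = -42 cm/s
20–22 s: ½(-11 + -4)(2) = -15 cm/s
Δv = -61 cm/s, so v(22) = 9 + (-61) = -52 cm/s.

-52 cm/s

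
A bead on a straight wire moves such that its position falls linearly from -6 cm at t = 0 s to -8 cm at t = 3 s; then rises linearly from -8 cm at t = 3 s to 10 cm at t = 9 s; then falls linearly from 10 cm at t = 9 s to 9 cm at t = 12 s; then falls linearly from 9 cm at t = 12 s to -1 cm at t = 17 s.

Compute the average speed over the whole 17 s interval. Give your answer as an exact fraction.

Average speed = (total path length)/(elapsed time); on a piecewise-linear x-t graph the path length is Σ|Δx|.
0–3 s: |Δx| = |-8 − -6| = 2 cm
3–9 s: |Δx| = |10 − -8| = 18 cm
9–12 s: |Δx| = |9 − 10| = 1 cm
12–17 s: |Δx| = |-1 − 9| = 10 cm
Total path = 31 cm; average speed = 31/17 = 31/17 cm/s.

31/17 cm/s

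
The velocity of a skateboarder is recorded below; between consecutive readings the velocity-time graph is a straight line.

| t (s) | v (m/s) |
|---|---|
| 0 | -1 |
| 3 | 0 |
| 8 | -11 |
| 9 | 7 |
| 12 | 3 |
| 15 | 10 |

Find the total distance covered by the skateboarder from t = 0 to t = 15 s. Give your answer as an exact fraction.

614/9 m

Total distance travelled is ∫|v| dt — sum the magnitudes of each area piece.
0–3 s: |½(-1 + 0)(3)| = 1.5 m
3–8 s: |½(0 + -11)(5)| = 27.5 m
8–9 s: v = 0 at t = 155/18 s; triangle areas 121/36 + 49/36 = 85/18 m
9–12 s: |½(7 + 3)(3)| = 15 m
12–15 s: |½(3 + 10)(3)| = 19.5 m
Total distance = 614/9 m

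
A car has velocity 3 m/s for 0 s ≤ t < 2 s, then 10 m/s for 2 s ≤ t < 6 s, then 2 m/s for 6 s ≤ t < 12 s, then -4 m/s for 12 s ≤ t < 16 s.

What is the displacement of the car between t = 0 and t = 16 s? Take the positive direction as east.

42 m

Displacement is the signed area under the v-t curve.
0–2 s: 3 × 2 = 6 m
2–6 s: 10 × 4 = 40 m
6–12 s: 2 × 6 = 12 m
12–16 s: -4 × 4 = -16 m
Net displacement = 42 m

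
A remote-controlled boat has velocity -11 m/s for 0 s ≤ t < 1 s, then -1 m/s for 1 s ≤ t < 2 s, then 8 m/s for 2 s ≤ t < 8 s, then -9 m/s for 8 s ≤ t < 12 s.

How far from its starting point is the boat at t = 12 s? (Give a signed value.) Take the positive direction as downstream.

Displacement is the signed area under the v-t curve.
0–1 s: -11 × 1 = -11 m
1–2 s: -1 × 1 = -1 m
2–8 s: 8 × 6 = 48 m
8–12 s: -9 × 4 = -36 m
Net displacement = 0 m

0 m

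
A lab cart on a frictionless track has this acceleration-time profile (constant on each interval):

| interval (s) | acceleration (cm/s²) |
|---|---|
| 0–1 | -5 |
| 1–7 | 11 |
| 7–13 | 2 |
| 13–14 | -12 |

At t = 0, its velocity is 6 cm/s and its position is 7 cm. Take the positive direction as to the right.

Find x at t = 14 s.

On each constant-a segment, Δv = aΔt and Δx = v₀Δt + ½aΔt²; chain segment to segment.
0–1 s: v starts 6 cm/s; Δx = 6·1 + ½·-5·1² = 3.5 cm; v ends 1 cm/s.
1–7 s: v starts 1 cm/s; Δx = 1·6 + ½·11·6² = 204 cm; v ends 67 cm/s.
7–13 s: v starts 67 cm/s; Δx = 67·6 + ½·2·6² = 438 cm; v ends 79 cm/s.
13–14 s: v starts 79 cm/s; Δx = 79·1 + ½·-12·1² = 73 cm; v ends 67 cm/s.
x(14) = 7 + Σ Δx = 725.5 cm.

725.5 cm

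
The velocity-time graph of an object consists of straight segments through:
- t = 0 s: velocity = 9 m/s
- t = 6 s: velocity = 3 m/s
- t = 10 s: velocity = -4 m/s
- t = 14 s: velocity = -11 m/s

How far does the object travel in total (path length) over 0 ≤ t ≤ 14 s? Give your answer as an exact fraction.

512/7 m

Distance (not displacement) is the total path length: add the absolute areas under v-t.
0–6 s: |½(9 + 3)(6)| = 36 m
6–10 s: v = 0 at t = 54/7 s; triangle areas 18/7 + 32/7 = 50/7 m
10–14 s: |½(-4 + -11)(4)| = 30 m
Total distance = 512/7 m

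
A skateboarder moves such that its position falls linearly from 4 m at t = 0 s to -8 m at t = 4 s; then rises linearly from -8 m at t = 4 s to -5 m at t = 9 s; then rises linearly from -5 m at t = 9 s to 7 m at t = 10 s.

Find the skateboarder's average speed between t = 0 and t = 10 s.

Average speed = (total path length)/(elapsed time); on a piecewise-linear x-t graph the path length is Σ|Δx|.
0–4 s: |Δx| = |-8 − 4| = 12 m
4–9 s: |Δx| = |-5 − -8| = 3 m
9–10 s: |Δx| = |7 − -5| = 12 m
Total path = 27 m; average speed = 27/10 = 2.7 m/s.

2.7 m/s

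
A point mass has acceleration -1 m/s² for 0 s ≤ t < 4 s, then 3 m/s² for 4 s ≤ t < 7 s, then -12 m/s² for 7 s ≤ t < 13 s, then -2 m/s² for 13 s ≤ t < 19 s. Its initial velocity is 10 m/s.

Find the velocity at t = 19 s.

-69 m/s

Δv equals the area under the a-t graph; then v = v₀ + Δv.
0–4 s: -1 × 4 = -4 m/s
4–7 s: 3 × 3 = 9 m/s
7–13 s: -12 × 6 = -72 m/s
13–19 s: -2 × 6 = -12 m/s
Δv = -79 m/s, so v(19) = 10 + (-79) = -69 m/s.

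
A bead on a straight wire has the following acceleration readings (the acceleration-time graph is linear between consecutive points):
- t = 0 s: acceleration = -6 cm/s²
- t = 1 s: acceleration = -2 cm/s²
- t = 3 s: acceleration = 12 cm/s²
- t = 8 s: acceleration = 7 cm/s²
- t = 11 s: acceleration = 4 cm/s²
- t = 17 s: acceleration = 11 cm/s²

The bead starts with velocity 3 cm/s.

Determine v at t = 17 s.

Δv equals the area under the a-t graph; then v = v₀ + Δv.
0–1 s: ½(-6 + -2)(1) = -4 cm/s
1–3 s: ½(-2 + 12)(2) = 10 cm/s
3–8 s: ½(12 + 7)(5) = 47.5 cm/s
8–11 s: ½(7 + 4)(3) = 16.5 cm/s
11–17 s: ½(4 + 11)(6) = 45 cm/s
Δv = 115 cm/s, so v(17) = 3 + (115) = 118 cm/s.

118 cm/s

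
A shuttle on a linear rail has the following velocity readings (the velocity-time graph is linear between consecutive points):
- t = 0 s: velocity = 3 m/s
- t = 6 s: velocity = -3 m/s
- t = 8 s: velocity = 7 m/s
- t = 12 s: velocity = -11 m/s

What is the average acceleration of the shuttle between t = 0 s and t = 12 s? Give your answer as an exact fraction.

Average acceleration = Δv/Δt = (-11 − 3)/(12 − 0) = -7/6 m/s².

-7/6 m/s²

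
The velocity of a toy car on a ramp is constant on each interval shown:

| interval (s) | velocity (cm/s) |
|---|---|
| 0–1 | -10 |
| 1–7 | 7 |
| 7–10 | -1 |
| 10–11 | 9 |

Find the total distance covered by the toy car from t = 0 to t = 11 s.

64 cm

Distance (not displacement) is the total path length: add the absolute areas under v-t.
0–1 s: |-10| × 1 = 10 cm
1–7 s: |7| × 6 = 42 cm
7–10 s: |-1| × 3 = 3 cm
10–11 s: |9| × 1 = 9 cm
Total distance = 64 cm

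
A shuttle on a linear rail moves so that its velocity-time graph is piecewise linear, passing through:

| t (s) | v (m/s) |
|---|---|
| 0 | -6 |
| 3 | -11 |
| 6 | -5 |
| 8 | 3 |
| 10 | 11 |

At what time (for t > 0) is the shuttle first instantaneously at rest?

t = 7.25 s

v changes sign on 6–8 s (from -5 to 3); the graph is linear there, so v = 0 at t = 6 + (5)·(8 − 6)/(3 − -5) = 7.25 s.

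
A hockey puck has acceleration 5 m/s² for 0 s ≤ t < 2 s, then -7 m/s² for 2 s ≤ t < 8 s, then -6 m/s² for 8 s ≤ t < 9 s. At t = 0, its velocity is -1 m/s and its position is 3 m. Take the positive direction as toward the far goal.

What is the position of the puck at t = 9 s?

-97 m

On each constant-a segment, Δv = aΔt and Δx = v₀Δt + ½aΔt²; chain segment to segment.
0–2 s: v starts -1 m/s; Δx = -1·2 + ½·5·2² = 8 m; v ends 9 m/s.
2–8 s: v starts 9 m/s; Δx = 9·6 + ½·-7·6² = -72 m; v ends -33 m/s.
8–9 s: v starts -33 m/s; Δx = -33·1 + ½·-6·1² = -36 m; v ends -39 m/s.
x(9) = 3 + Σ Δx = -97 m.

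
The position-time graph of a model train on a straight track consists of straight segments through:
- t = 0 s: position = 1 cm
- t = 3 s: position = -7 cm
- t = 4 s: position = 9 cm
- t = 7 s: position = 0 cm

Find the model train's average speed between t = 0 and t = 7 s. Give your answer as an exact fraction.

Average speed = (total path length)/(elapsed time); on a piecewise-linear x-t graph the path length is Σ|Δx|.
0–3 s: |Δx| = |-7 − 1| = 8 cm
3–4 s: |Δx| = |9 − -7| = 16 cm
4–7 s: |Δx| = |0 − 9| = 9 cm
Total path = 33 cm; average speed = 33/7 = 33/7 cm/s.

33/7 cm/s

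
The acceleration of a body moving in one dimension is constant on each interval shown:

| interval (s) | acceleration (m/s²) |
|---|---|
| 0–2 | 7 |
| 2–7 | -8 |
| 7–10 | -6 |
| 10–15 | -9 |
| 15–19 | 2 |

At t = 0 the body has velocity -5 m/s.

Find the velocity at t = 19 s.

-86 m/s

Δv equals the area under the a-t graph; then v = v₀ + Δv.
0–2 s: 7 × 2 = 14 m/s
2–7 s: -8 × 5 = -40 m/s
7–10 s: -6 × 3 = -18 m/s
10–15 s: -9 × 5 = -45 m/s
15–19 s: 2 × 4 = 8 m/s
Δv = -81 m/s, so v(19) = -5 + (-81) = -86 m/s.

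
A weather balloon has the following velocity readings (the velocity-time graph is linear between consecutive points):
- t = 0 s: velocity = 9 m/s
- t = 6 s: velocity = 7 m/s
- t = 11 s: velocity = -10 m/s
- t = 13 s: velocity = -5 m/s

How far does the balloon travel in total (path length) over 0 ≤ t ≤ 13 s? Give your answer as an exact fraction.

2887/34 m

Distance (not displacement) is the total path length: add the absolute areas under v-t.
0–6 s: |½(9 + 7)(6)| = 48 m
6–11 s: v = 0 at t = 137/17 s; triangle areas 245/34 + 250/17 = 745/34 m
11–13 s: |½(-10 + -5)(2)| = 15 m
Total distance = 2887/34 m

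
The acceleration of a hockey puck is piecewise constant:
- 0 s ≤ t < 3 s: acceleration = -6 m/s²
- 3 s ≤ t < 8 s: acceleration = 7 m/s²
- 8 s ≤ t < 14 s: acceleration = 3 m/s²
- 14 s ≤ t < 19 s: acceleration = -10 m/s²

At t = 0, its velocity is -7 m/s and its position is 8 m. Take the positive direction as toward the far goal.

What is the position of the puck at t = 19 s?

51.5 m

On each constant-a segment, Δv = aΔt and Δx = v₀Δt + ½aΔt²; chain segment to segment.
0–3 s: v starts -7 m/s; Δx = -7·3 + ½·-6·3² = -48 m; v ends -25 m/s.
3–8 s: v starts -25 m/s; Δx = -25·5 + ½·7·5² = -37.5 m; v ends 10 m/s.
8–14 s: v starts 10 m/s; Δx = 10·6 + ½·3·6² = 114 m; v ends 28 m/s.
14–19 s: v starts 28 m/s; Δx = 28·5 + ½·-10·5² = 15 m; v ends -22 m/s.
x(19) = 8 + Σ Δx = 51.5 m.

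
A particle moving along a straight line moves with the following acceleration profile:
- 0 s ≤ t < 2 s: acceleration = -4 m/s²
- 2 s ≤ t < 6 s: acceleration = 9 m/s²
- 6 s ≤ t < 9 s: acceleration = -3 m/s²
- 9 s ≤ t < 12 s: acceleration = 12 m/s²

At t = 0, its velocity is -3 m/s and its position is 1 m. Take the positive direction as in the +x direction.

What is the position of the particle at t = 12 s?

178.5 m

On each constant-a segment, Δv = aΔt and Δx = v₀Δt + ½aΔt²; chain segment to segment.
0–2 s: v starts -3 m/s; Δx = -3·2 + ½·-4·2² = -14 m; v ends -11 m/s.
2–6 s: v starts -11 m/s; Δx = -11·4 + ½·9·4² = 28 m; v ends 25 m/s.
6–9 s: v starts 25 m/s; Δx = 25·3 + ½·-3·3² = 61.5 m; v ends 16 m/s.
9–12 s: v starts 16 m/s; Δx = 16·3 + ½·12·3² = 102 m; v ends 52 m/s.
x(12) = 1 + Σ Δx = 178.5 m.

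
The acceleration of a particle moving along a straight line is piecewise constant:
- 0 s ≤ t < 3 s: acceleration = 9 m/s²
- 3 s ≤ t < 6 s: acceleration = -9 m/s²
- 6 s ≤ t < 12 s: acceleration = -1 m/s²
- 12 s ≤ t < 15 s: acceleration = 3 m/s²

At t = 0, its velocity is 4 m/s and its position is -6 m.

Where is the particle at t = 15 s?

112.5 m

On each constant-a segment, Δv = aΔt and Δx = v₀Δt + ½aΔt²; chain segment to segment.
0–3 s: v starts 4 m/s; Δx = 4·3 + ½·9·3² = 52.5 m; v ends 31 m/s.
3–6 s: v starts 31 m/s; Δx = 31·3 + ½·-9·3² = 52.5 m; v ends 4 m/s.
6–12 s: v starts 4 m/s; Δx = 4·6 + ½·-1·6² = 6 m; v ends -2 m/s.
12–15 s: v starts -2 m/s; Δx = -2·3 + ½·3·3² = 7.5 m; v ends 7 m/s.
x(15) = -6 + Σ Δx = 112.5 m.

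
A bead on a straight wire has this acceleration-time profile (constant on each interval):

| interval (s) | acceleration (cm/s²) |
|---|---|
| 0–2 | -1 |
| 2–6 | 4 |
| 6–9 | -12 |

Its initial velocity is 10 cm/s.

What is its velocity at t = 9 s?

-12 cm/s

Δv equals the area under the a-t graph; then v = v₀ + Δv.
0–2 s: -1 × 2 = -2 cm/s
2–6 s: 4 × 4 = 16 cm/s
6–9 s: -12 × 3 = -36 cm/s
Δv = -22 cm/s, so v(9) = 10 + (-22) = -12 cm/s.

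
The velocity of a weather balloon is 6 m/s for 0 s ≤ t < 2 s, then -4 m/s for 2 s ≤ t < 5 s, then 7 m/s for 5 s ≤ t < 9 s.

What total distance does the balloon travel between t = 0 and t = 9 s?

52 m

Total distance travelled is ∫|v| dt — sum the magnitudes of each area piece.
0–2 s: |6| × 2 = 12 m
2–5 s: |-4| × 3 = 12 m
5–9 s: |7| × 4 = 28 m
Total distance = 52 m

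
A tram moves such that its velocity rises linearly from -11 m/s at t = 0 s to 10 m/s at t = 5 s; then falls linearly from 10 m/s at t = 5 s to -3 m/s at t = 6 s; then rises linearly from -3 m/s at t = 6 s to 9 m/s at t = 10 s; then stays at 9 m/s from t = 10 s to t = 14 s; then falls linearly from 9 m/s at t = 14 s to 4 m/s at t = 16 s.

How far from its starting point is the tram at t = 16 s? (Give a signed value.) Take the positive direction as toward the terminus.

62 m

Net displacement equals the area under the velocity-time graph (areas below the axis count negative).
0–5 s: ½(-11 + 10)(5) = -2.5 m
5–6 s: ½(10 + -3)(1) = 3.5 m
6–10 s: ½(-3 + 9)(4) = 12 m
10–14 s: 9 × 4 = 36 m
14–16 s: ½(9 + 4)(2) = 13 m
Net displacement = 62 m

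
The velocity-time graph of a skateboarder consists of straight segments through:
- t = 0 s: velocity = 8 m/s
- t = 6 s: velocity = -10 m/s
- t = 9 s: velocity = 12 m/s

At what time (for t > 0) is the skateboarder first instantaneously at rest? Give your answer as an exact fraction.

t = 8/3 s

v changes sign on 0–6 s (from 8 to -10); the graph is linear there, so v = 0 at t = 0 + (-8)·(6 − 0)/(-10 − 8) = 8/3 s.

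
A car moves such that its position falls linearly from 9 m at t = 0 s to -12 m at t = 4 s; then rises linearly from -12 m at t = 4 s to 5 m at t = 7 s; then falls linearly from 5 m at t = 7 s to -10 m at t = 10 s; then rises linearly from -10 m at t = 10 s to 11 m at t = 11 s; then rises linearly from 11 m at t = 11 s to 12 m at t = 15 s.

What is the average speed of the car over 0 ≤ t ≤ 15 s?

5 m/s

Average speed = (total path length)/(elapsed time); on a piecewise-linear x-t graph the path length is Σ|Δx|.
0–4 s: |Δx| = |-12 − 9| = 21 m
4–7 s: |Δx| = |5 − -12| = 17 m
7–10 s: |Δx| = |-10 − 5| = 15 m
10–11 s: |Δx| = |11 − -10| = 21 m
11–15 s: |Δx| = |12 − 11| = 1 m
Total path = 75 m; average speed = 75/15 = 5 m/s.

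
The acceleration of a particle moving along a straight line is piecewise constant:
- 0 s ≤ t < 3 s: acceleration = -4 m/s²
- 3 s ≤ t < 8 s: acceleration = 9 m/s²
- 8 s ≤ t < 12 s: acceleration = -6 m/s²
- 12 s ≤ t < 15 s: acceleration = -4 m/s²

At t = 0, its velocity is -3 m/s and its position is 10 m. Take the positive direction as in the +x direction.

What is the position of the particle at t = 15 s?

92.5 m

On each constant-a segment, Δv = aΔt and Δx = v₀Δt + ½aΔt²; chain segment to segment.
0–3 s: v starts -3 m/s; Δx = -3·3 + ½·-4·3² = -27 m; v ends -15 m/s.
3–8 s: v starts -15 m/s; Δx = -15·5 + ½·9·5² = 37.5 m; v ends 30 m/s.
8–12 s: v starts 30 m/s; Δx = 30·4 + ½·-6·4² = 72 m; v ends 6 m/s.
12–15 s: v starts 6 m/s; Δx = 6·3 + ½·-4·3² = 0 m; v ends -6 m/s.
x(15) = 10 + Σ Δx = 92.5 m.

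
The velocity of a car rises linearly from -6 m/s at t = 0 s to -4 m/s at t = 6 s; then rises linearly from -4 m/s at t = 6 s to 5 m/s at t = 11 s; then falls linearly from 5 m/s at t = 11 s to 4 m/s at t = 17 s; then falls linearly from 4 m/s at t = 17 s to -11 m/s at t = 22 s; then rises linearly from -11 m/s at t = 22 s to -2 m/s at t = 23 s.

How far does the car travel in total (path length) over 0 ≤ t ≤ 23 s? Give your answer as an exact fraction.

1759/18 m

Distance (not displacement) is the total path length: add the absolute areas under v-t.
0–6 s: |½(-6 + -4)(6)| = 30 m
6–11 s: v = 0 at t = 74/9 s; triangle areas 40/9 + 125/18 = 205/18 m
11–17 s: |½(5 + 4)(6)| = 27 m
17–22 s: v = 0 at t = 55/3 s; triangle areas 8/3 + 121/6 = 137/6 m
22–23 s: |½(-11 + -2)(1)| = 6.5 m
Total distance = 1759/18 m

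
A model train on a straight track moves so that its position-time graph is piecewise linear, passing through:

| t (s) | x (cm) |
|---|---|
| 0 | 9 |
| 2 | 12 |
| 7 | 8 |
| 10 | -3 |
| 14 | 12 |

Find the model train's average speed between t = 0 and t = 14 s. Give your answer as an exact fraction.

33/14 cm/s

Average speed = (total path length)/(elapsed time); on a piecewise-linear x-t graph the path length is Σ|Δx|.
0–2 s: |Δx| = |12 − 9| = 3 cm
2–7 s: |Δx| = |8 − 12| = 4 cm
7–10 s: |Δx| = |-3 − 8| = 11 cm
10–14 s: |Δx| = |12 − -3| = 15 cm
Total path = 33 cm; average speed = 33/14 = 33/14 cm/s.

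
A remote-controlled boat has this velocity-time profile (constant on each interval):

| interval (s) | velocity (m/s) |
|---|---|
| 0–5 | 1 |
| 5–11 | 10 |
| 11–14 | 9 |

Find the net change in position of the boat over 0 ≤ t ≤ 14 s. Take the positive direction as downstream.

92 m

Displacement is the signed area under the v-t curve.
0–5 s: 1 × 5 = 5 m
5–11 s: 10 × 6 = 60 m
11–14 s: 9 × 3 = 27 m
Net displacement = 92 m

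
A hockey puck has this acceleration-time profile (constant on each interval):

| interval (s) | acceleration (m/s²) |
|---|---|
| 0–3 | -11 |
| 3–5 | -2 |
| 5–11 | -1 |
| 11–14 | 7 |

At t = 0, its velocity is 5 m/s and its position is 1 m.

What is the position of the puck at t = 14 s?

On each constant-a segment, Δv = aΔt and Δx = v₀Δt + ½aΔt²; chain segment to segment.
0–3 s: v starts 5 m/s; Δx = 5·3 + ½·-11·3² = -34.5 m; v ends -28 m/s.
3–5 s: v starts -28 m/s; Δx = -28·2 + ½·-2·2² = -60 m; v ends -32 m/s.
5–11 s: v starts -32 m/s; Δx = -32·6 + ½·-1·6² = -210 m; v ends -38 m/s.
11–14 s: v starts -38 m/s; Δx = -38·3 + ½·7·3² = -82.5 m; v ends -17 m/s.
x(14) = 1 + Σ Δx = -386 m.

-386 m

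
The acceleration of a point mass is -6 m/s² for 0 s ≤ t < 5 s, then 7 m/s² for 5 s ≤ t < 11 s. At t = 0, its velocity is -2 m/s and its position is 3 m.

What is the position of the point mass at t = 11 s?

On each constant-a segment, Δv = aΔt and Δx = v₀Δt + ½aΔt²; chain segment to segment.
0–5 s: v starts -2 m/s; Δx = -2·5 + ½·-6·5² = -85 m; v ends -32 m/s.
5–11 s: v starts -32 m/s; Δx = -32·6 + ½·7·6² = -66 m; v ends 10 m/s.
x(11) = 3 + Σ Δx = -148 m.

-148 m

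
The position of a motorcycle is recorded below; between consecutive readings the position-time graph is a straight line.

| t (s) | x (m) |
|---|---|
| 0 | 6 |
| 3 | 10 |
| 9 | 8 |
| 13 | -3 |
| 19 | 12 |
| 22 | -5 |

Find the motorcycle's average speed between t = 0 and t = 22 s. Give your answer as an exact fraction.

49/22 m/s

Average speed = (total path length)/(elapsed time); on a piecewise-linear x-t graph the path length is Σ|Δx|.
0–3 s: |Δx| = |10 − 6| = 4 m
3–9 s: |Δx| = |8 − 10| = 2 m
9–13 s: |Δx| = |-3 − 8| = 11 m
13–19 s: |Δx| = |12 − -3| = 15 m
19–22 s: |Δx| = |-5 − 12| = 17 m
Total path = 49 m; average speed = 49/22 = 49/22 m/s.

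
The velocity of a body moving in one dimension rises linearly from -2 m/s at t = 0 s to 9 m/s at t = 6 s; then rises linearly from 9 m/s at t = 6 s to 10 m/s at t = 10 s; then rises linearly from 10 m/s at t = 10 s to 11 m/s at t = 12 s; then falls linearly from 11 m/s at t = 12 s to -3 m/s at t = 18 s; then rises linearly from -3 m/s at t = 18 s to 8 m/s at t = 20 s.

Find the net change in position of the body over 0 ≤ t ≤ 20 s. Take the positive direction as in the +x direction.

Displacement is the signed area under the v-t curve.
0–6 s: ½(-2 + 9)(6) = 21 m
6–10 s: ½(9 + 10)(4) = 38 m
10–12 s: ½(10 + 11)(2) = 21 m
12–18 s: ½(11 + -3)(6) = 24 m
18–20 s: ½(-3 + 8)(2) = 5 m
Net displacement = 109 m

109 m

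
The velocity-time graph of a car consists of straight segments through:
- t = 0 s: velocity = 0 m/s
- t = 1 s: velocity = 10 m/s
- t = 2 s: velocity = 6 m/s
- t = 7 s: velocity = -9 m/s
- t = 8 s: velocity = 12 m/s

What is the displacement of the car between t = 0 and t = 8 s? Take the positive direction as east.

7 m

Displacement is the signed area under the v-t curve.
0–1 s: ½(0 + 10)(1) = 5 m
1–2 s: ½(10 + 6)(1) = 8 m
2–7 s: ½(6 + -9)(5) = -7.5 m
7–8 s: ½(-9 + 12)(1) = 1.5 m
Net displacement = 7 m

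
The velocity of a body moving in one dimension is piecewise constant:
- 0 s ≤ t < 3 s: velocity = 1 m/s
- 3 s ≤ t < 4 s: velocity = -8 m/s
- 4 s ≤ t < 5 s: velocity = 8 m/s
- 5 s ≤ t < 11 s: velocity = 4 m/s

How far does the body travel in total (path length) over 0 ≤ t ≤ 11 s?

Total distance travelled is ∫|v| dt — sum the magnitudes of each area piece.
0–3 s: |1| × 3 = 3 m
3–4 s: |-8| × 1 = 8 m
4–5 s: |8| × 1 = 8 m
5–11 s: |4| × 6 = 24 m
Total distance = 43 m

43 m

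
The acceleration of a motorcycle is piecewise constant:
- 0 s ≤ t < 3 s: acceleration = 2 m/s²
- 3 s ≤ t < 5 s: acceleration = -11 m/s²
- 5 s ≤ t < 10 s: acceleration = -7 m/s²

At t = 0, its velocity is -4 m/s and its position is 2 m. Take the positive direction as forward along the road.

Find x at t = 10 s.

On each constant-a segment, Δv = aΔt and Δx = v₀Δt + ½aΔt²; chain segment to segment.
0–3 s: v starts -4 m/s; Δx = -4·3 + ½·2·3² = -3 m; v ends 2 m/s.
3–5 s: v starts 2 m/s; Δx = 2·2 + ½·-11·2² = -18 m; v ends -20 m/s.
5–10 s: v starts -20 m/s; Δx = -20·5 + ½·-7·5² = -187.5 m; v ends -55 m/s.
x(10) = 2 + Σ Δx = -206.5 m.

-206.5 m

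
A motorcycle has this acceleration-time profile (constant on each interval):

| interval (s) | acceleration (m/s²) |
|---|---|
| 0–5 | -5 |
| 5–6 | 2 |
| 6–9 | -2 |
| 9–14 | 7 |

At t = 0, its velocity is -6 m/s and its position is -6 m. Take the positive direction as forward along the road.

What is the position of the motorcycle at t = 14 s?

On each constant-a segment, Δv = aΔt and Δx = v₀Δt + ½aΔt²; chain segment to segment.
0–5 s: v starts -6 m/s; Δx = -6·5 + ½·-5·5² = -92.5 m; v ends -31 m/s.
5–6 s: v starts -31 m/s; Δx = -31·1 + ½·2·1² = -30 m; v ends -29 m/s.
6–9 s: v starts -29 m/s; Δx = -29·3 + ½·-2·3² = -96 m; v ends -35 m/s.
9–14 s: v starts -35 m/s; Δx = -35·5 + ½·7·5² = -87.5 m; v ends 0 m/s.
x(14) = -6 + Σ Δx = -312 m.

-312 m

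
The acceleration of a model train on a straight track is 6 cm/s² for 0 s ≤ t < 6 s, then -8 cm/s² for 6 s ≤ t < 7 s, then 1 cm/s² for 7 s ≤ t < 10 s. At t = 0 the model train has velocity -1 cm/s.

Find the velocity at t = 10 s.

Δv equals the area under the a-t graph; then v = v₀ + Δv.
0–6 s: 6 × 6 = 36 cm/s
6–7 s: -8 × 1 = -8 cm/s
7–10 s: 1 × 3 = 3 cm/s
Δv = 31 cm/s, so v(10) = -1 + (31) = 30 cm/s.

30 cm/s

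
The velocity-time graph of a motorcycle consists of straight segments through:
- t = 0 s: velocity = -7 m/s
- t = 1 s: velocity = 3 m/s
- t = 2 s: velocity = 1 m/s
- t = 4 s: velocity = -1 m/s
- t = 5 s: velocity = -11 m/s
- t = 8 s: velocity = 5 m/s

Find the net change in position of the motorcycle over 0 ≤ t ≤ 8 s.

Net displacement equals the area under the velocity-time graph (areas below the axis count negative).
0–1 s: ½(-7 + 3)(1) = -2 m
1–2 s: ½(3 + 1)(1) = 2 m
2–4 s: ½(1 + -1)(2) = 0 m
4–5 s: ½(-1 + -11)(1) = -6 m
5–8 s: ½(-11 + 5)(3) = -9 m
Net displacement = -15 m

-15 m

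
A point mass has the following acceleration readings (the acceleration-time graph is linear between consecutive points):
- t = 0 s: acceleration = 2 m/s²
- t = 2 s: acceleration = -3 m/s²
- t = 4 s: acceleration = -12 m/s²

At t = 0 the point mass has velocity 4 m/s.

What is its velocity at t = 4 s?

Δv equals the area under the a-t graph; then v = v₀ + Δv.
0–2 s: ½(2 + -3)(2) = -1 m/s
2–4 s: ½(-3 + -12)(2) = -15 m/s
Δv = -16 m/s, so v(4) = 4 + (-16) = -12 m/s.

-12 m/s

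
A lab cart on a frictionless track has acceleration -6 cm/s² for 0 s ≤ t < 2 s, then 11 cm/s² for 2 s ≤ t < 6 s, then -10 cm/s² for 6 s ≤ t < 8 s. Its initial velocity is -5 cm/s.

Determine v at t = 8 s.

Δv equals the area under the a-t graph; then v = v₀ + Δv.
0–2 s: -6 × 2 = -12 cm/s
2–6 s: 11 × 4 = 44 cm/s
6–8 s: -10 × 2 = -20 cm/s
Δv = 12 cm/s, so v(8) = -5 + (12) = 7 cm/s.

7 cm/s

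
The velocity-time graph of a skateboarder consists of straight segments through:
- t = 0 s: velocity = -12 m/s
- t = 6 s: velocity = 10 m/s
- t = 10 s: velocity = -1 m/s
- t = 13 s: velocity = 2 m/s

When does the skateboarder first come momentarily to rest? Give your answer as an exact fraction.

t = 36/11 s

v changes sign on 0–6 s (from -12 to 10); the graph is linear there, so v = 0 at t = 0 + (12)·(6 − 0)/(10 − -12) = 36/11 s.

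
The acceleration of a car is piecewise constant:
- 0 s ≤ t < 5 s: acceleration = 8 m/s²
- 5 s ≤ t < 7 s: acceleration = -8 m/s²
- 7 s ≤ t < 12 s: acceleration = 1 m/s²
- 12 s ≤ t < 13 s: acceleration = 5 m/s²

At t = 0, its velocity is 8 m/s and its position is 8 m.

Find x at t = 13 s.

On each constant-a segment, Δv = aΔt and Δx = v₀Δt + ½aΔt²; chain segment to segment.
0–5 s: v starts 8 m/s; Δx = 8·5 + ½·8·5² = 140 m; v ends 48 m/s.
5–7 s: v starts 48 m/s; Δx = 48·2 + ½·-8·2² = 80 m; v ends 32 m/s.
7–12 s: v starts 32 m/s; Δx = 32·5 + ½·1·5² = 172.5 m; v ends 37 m/s.
12–13 s: v starts 37 m/s; Δx = 37·1 + ½·5·1² = 39.5 m; v ends 42 m/s.
x(13) = 8 + Σ Δx = 440 m.

440 m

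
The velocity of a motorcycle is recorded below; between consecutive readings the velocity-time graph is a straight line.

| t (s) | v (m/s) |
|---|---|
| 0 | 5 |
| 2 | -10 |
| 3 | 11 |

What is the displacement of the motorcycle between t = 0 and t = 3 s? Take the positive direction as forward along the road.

-4.5 m

Displacement is the signed area under the v-t curve.
0–2 s: ½(5 + -10)(2) = -5 m
2–3 s: ½(-10 + 11)(1) = 0.5 m
Net displacement = -4.5 m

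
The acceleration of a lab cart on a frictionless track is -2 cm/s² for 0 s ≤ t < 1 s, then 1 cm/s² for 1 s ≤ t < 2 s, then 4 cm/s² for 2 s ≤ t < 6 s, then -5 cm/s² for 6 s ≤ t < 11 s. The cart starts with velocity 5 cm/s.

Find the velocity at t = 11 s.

Δv equals the area under the a-t graph; then v = v₀ + Δv.
0–1 s: -2 × 1 = -2 cm/s
1–2 s: 1 × 1 = 1 cm/s
2–6 s: 4 × 4 = 16 cm/s
6–11 s: -5 × 5 = -25 cm/s
Δv = -10 cm/s, so v(11) = 5 + (-10) = -5 cm/s.

-5 cm/s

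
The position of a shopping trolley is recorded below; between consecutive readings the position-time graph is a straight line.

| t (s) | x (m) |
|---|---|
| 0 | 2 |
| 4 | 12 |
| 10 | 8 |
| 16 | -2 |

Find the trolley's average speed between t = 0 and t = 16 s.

1.5 m/s

Average speed = (total path length)/(elapsed time); on a piecewise-linear x-t graph the path length is Σ|Δx|.
0–4 s: |Δx| = |12 − 2| = 10 m
4–10 s: |Δx| = |8 − 12| = 4 m
10–16 s: |Δx| = |-2 − 8| = 10 m
Total path = 24 m; average speed = 24/16 = 1.5 m/s.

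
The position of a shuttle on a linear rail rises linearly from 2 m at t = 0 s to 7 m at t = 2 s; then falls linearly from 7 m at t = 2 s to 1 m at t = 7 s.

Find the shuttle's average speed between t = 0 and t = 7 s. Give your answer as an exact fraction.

11/7 m/s

Average speed = (total path length)/(elapsed time); on a piecewise-linear x-t graph the path length is Σ|Δx|.
0–2 s: |Δx| = |7 − 2| = 5 m
2–7 s: |Δx| = |1 − 7| = 6 m
Total path = 11 m; average speed = 11/7 = 11/7 m/s.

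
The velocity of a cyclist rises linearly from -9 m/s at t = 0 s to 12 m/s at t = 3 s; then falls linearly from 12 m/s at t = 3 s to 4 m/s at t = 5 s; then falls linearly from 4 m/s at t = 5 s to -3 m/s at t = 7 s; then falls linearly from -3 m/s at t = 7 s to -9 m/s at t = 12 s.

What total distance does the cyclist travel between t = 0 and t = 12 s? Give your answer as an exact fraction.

Total distance travelled is ∫|v| dt — sum the magnitudes of each area piece.
0–3 s: v = 0 at t = 9/7 s; triangle areas 81/14 + 72/7 = 225/14 m
3–5 s: |½(12 + 4)(2)| = 16 m
5–7 s: v = 0 at t = 43/7 s; triangle areas 16/7 + 9/7 = 25/7 m
7–12 s: |½(-3 + -9)(5)| = 30 m
Total distance = 919/14 m

919/14 m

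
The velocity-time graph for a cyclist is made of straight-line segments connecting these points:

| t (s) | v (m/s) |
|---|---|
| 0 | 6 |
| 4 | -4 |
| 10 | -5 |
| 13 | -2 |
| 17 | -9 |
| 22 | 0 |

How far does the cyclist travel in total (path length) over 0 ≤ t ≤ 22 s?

92.4 m

Distance (not displacement) is the total path length: add the absolute areas under v-t.
0–4 s: v = 0 at t = 2.4 s; triangle areas 7.2 + 3.2 = 10.4 m
4–10 s: |½(-4 + -5)(6)| = 27 m
10–13 s: |½(-5 + -2)(3)| = 10.5 m
13–17 s: |½(-2 + -9)(4)| = 22 m
17–22 s: |½(-9 + 0)(5)| = 22.5 m
Total distance = 92.4 m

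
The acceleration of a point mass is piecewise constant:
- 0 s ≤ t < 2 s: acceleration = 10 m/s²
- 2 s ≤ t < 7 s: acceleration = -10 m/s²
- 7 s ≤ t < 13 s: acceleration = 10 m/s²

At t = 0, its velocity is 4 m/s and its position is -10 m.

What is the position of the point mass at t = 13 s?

37 m

On each constant-a segment, Δv = aΔt and Δx = v₀Δt + ½aΔt²; chain segment to segment.
0–2 s: v starts 4 m/s; Δx = 4·2 + ½·10·2² = 28 m; v ends 24 m/s.
2–7 s: v starts 24 m/s; Δx = 24·5 + ½·-10·5² = -5 m; v ends -26 m/s.
7–13 s: v starts -26 m/s; Δx = -26·6 + ½·10·6² = 24 m; v ends 34 m/s.
x(13) = -10 + Σ Δx = 37 m.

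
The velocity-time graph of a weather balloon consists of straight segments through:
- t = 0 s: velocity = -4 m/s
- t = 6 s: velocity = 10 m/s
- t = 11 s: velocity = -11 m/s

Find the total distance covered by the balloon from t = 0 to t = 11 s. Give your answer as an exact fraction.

307/6 m

Distance (not displacement) is the total path length: add the absolute areas under v-t.
0–6 s: v = 0 at t = 12/7 s; triangle areas 24/7 + 150/7 = 174/7 m
6–11 s: v = 0 at t = 176/21 s; triangle areas 250/21 + 605/42 = 1105/42 m
Total distance = 307/6 m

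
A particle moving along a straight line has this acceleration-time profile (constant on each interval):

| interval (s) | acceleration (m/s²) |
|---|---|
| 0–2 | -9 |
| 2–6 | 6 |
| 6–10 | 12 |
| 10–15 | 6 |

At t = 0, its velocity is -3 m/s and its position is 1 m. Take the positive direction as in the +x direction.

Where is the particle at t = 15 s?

379 m

On each constant-a segment, Δv = aΔt and Δx = v₀Δt + ½aΔt²; chain segment to segment.
0–2 s: v starts -3 m/s; Δx = -3·2 + ½·-9·2² = -24 m; v ends -21 m/s.
2–6 s: v starts -21 m/s; Δx = -21·4 + ½·6·4² = -36 m; v ends 3 m/s.
6–10 s: v starts 3 m/s; Δx = 3·4 + ½·12·4² = 108 m; v ends 51 m/s.
10–15 s: v starts 51 m/s; Δx = 51·5 + ½·6·5² = 330 m; v ends 81 m/s.
x(15) = 1 + Σ Δx = 379 m.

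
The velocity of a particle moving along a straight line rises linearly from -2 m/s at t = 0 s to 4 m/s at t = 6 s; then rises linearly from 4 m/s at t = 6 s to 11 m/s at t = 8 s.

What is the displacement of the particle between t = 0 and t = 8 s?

21 m

Displacement is the signed area under the v-t curve.
0–6 s: ½(-2 + 4)(6) = 6 m
6–8 s: ½(4 + 11)(2) = 15 m
Net displacement = 21 m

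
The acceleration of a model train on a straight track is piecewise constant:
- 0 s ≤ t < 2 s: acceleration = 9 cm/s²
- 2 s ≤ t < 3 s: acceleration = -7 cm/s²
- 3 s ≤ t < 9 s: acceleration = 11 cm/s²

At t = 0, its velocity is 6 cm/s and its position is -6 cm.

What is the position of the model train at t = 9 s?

344.5 cm

On each constant-a segment, Δv = aΔt and Δx = v₀Δt + ½aΔt²; chain segment to segment.
0–2 s: v starts 6 cm/s; Δx = 6·2 + ½·9·2² = 30 cm; v ends 24 cm/s.
2–3 s: v starts 24 cm/s; Δx = 24·1 + ½·-7·1² = 20.5 cm; v ends 17 cm/s.
3–9 s: v starts 17 cm/s; Δx = 17·6 + ½·11·6² = 300 cm; v ends 83 cm/s.
x(9) = -6 + Σ Δx = 344.5 cm.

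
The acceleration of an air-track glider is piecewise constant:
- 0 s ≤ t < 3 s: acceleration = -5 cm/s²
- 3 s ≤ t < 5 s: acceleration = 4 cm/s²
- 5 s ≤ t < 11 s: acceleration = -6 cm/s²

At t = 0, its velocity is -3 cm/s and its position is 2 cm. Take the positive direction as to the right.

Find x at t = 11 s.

-225.5 cm

On each constant-a segment, Δv = aΔt and Δx = v₀Δt + ½aΔt²; chain segment to segment.
0–3 s: v starts -3 cm/s; Δx = -3·3 + ½·-5·3² = -31.5 cm; v ends -18 cm/s.
3–5 s: v starts -18 cm/s; Δx = -18·2 + ½·4·2² = -28 cm; v ends -10 cm/s.
5–11 s: v starts -10 cm/s; Δx = -10·6 + ½·-6·6² = -168 cm; v ends -46 cm/s.
x(11) = 2 + Σ Δx = -225.5 cm.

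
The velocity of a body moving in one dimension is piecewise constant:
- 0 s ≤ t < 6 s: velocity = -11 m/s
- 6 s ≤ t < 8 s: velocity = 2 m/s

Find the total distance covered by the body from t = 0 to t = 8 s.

70 m

Distance (not displacement) is the total path length: add the absolute areas under v-t.
0–6 s: |-11| × 6 = 66 m
6–8 s: |2| × 2 = 4 m
Total distance = 70 m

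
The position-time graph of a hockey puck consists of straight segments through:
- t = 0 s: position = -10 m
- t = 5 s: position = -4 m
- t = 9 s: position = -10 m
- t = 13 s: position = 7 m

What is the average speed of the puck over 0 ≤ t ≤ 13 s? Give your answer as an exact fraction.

Average speed = (total path length)/(elapsed time); on a piecewise-linear x-t graph the path length is Σ|Δx|.
0–5 s: |Δx| = |-4 − -10| = 6 m
5–9 s: |Δx| = |-10 − -4| = 6 m
9–13 s: |Δx| = |7 − -10| = 17 m
Total path = 29 m; average speed = 29/13 = 29/13 m/s.

29/13 m/s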